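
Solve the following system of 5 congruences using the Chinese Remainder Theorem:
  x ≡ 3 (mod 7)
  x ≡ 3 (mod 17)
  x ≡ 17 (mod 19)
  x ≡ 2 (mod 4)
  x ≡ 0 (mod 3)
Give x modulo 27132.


Product of moduli M = 7 · 17 · 19 · 4 · 3 = 27132.
Merge one congruence at a time:
  Start: x ≡ 3 (mod 7).
  Combine with x ≡ 3 (mod 17); new modulus lcm = 119.
    Write x = 3 + 7·t and substitute into x ≡ 3 (mod 17): 7·t ≡ 3 − 3 = 0 (mod 17).
    The inverse of 7 mod 17 is 5 (since 7·5 = 35 = 2·17 + 1), so t ≡ 5·0 = 0 ≡ 0 (mod 17).
    Then x = 3 + 7·0 = 3, valid modulo lcm(7, 17) = 119: x ≡ 3 (mod 119).
  Combine with x ≡ 17 (mod 19); new modulus lcm = 2261.
    Write x = 3 + 119·t and substitute into x ≡ 17 (mod 19): 119·t ≡ 17 − 3 = 14 (mod 19).
    Reduce coefficients mod 19: 5·t ≡ 14 (mod 19).
    The inverse of 5 mod 19 is 4 (since 5·4 = 20 = 1·19 + 1), so t ≡ 4·14 = 56 ≡ 18 (mod 19).
    Then x = 3 + 119·18 = 2145, valid modulo lcm(119, 19) = 2261: x ≡ 2145 (mod 2261).
  Combine with x ≡ 2 (mod 4); new modulus lcm = 9044.
    Write x = 2145 + 2261·t and substitute into x ≡ 2 (mod 4): 2261·t ≡ 2 − 2145 = -2143 (mod 4).
    Reduce coefficients mod 4: 1·t ≡ 1 (mod 4).
    So t ≡ 1 (mod 4).
    Then x = 2145 + 2261·1 = 4406, valid modulo lcm(2261, 4) = 9044: x ≡ 4406 (mod 9044).
  Combine with x ≡ 0 (mod 3); new modulus lcm = 27132.
    Write x = 4406 + 9044·t and substitute into x ≡ 0 (mod 3): 9044·t ≡ 0 − 4406 = -4406 (mod 3).
    Reduce coefficients mod 3: 2·t ≡ 1 (mod 3).
    The inverse of 2 mod 3 is 2 (since 2·2 = 4 = 1·3 + 1), so t ≡ 2·1 = 2 ≡ 2 (mod 3).
    Then x = 4406 + 9044·2 = 22494, valid modulo lcm(9044, 3) = 27132: x ≡ 22494 (mod 27132).
Verify against each original: 22494 mod 7 = 3, 22494 mod 17 = 3, 22494 mod 19 = 17, 22494 mod 4 = 2, 22494 mod 3 = 0.

x ≡ 22494 (mod 27132).


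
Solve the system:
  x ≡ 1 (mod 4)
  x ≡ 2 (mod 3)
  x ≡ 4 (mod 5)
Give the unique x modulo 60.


Moduli 4, 3, 5 are pairwise coprime; by CRT there is a unique solution modulo M = 4 · 3 · 5 = 60.
Solve pairwise, accumulating the modulus:
  Start with x ≡ 1 (mod 4).
  Combine with x ≡ 2 (mod 3): since gcd(4, 3) = 1, we get a unique residue mod 12.
    Write x = 1 + 4·t and substitute into x ≡ 2 (mod 3): 4·t ≡ 2 − 1 = 1 (mod 3).
    Reduce coefficients mod 3: 1·t ≡ 1 (mod 3).
    So t ≡ 1 (mod 3).
    Then x = 1 + 4·1 = 5, valid modulo lcm(4, 3) = 12: x ≡ 5 (mod 12).
  Combine with x ≡ 4 (mod 5): since gcd(12, 5) = 1, we get a unique residue mod 60.
    Write x = 5 + 12·t and substitute into x ≡ 4 (mod 5): 12·t ≡ 4 − 5 = -1 (mod 5).
    Reduce coefficients mod 5: 2·t ≡ 4 (mod 5).
    The inverse of 2 mod 5 is 3 (since 2·3 = 6 = 1·5 + 1), so t ≡ 3·4 = 12 ≡ 2 (mod 5).
    Then x = 5 + 12·2 = 29, valid modulo lcm(12, 5) = 60: x ≡ 29 (mod 60).
Verify: 29 mod 4 = 1 ✓, 29 mod 3 = 2 ✓, 29 mod 5 = 4 ✓.

x ≡ 29 (mod 60).


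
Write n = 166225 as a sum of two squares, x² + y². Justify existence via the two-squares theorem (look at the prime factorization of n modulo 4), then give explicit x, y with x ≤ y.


Step 1: Factor n = 166225 = 5^2 · 61 · 109.
Step 2: Check the mod-4 condition on each prime factor: 5 ≡ 1 (mod 4), exponent 2; 61 ≡ 1 (mod 4), exponent 1; 109 ≡ 1 (mod 4), exponent 1.
All primes ≡ 3 (mod 4) appear to even exponent (or don't appear), so by the two-squares theorem n IS expressible as a sum of two squares.
Step 3: Build a representation. Group n = k² · m with k = 5 and m = 61 · 109 = 6649 (a product of primes ≡ 1 (mod 4)); a representation of m scales to one of n via (k·x)² + (k·y)² = k²(x² + y²). Each prime p ≡ 1 (mod 4) is itself a sum of two squares; find a² by testing p − a² for a perfect square:
  61: 61 − 1² = 60, 61 − 2² = 57, 61 − 3² = 52, 61 − 4² = 45, 61 − 5² = 36 = 6² ⇒ 61 = 5² + 6².
  109: 109 − 1² = 108, 109 − 2² = 105, 109 − 3² = 100 = 10² ⇒ 109 = 3² + 10².
  Combine using the Brahmagupta–Fibonacci identity (a² + b²)(c² + d²) = (ac − bd)² + (ad + bc)² = (ac + bd)² + (ad − bc)²:
  61 · 109 = 6649: from (5² + 6²)(3² + 10²), take (5·3 − 6·10, 5·10 + 6·3) = (15 − 60, 50 + 18) = (-45, 68); dropping signs (only squares matter) gives (45, 68); check 45² + 68² = 2025 + 4624 = 6649 ✓.
  Scale by k = 5: (5·45, 5·68) = (225, 340).
Step 4: Order so x ≤ y and verify: 225² + 340² = 50625 + 115600 = 166225 = n. ✓

n = 166225 = 225² + 340² (one valid representation with x ≤ y).


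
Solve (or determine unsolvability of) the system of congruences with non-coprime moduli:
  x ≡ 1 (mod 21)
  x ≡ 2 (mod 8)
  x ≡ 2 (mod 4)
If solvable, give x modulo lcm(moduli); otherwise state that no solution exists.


Moduli 21, 8, 4 are not pairwise coprime, so CRT works modulo lcm(m_i) when all pairwise compatibility conditions hold.
Pairwise compatibility: gcd(m_i, m_j) must divide a_i - a_j for every pair.
Merge one congruence at a time:
  Start: x ≡ 1 (mod 21).
  Combine with x ≡ 2 (mod 8): gcd(21, 8) = 1; 2 - 1 = 1, which IS divisible by 1, so compatible.
    Write x = 1 + 21·t and substitute into x ≡ 2 (mod 8): 21·t ≡ 2 − 1 = 1 (mod 8).
    Reduce coefficients mod 8: 5·t ≡ 1 (mod 8).
    The inverse of 5 mod 8 is 5 (since 5·5 = 25 = 3·8 + 1), so t ≡ 5·1 = 5 ≡ 5 (mod 8).
    Then x = 1 + 21·5 = 106, valid modulo lcm(21, 8) = 168: x ≡ 106 (mod 168).
  Combine with x ≡ 2 (mod 4): gcd(168, 4) = 4; 2 - 106 = -104, which IS divisible by 4, so compatible.
    Write x = 106 + 168·t and substitute into x ≡ 2 (mod 4): 168·t ≡ 2 − 106 = -104 (mod 4).
    Divide the congruence (and modulus) by g = 4: 42·t ≡ -26 (mod 1).
    Modulo 1 every t works; take t = 0.
    Then x = 106 + 168·0 = 106, valid modulo lcm(168, 4) = 168: x ≡ 106 (mod 168).
Verify: 106 mod 21 = 1, 106 mod 8 = 2, 106 mod 4 = 2.

x ≡ 106 (mod 168).


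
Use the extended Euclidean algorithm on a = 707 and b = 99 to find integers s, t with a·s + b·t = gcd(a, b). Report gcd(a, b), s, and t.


Euclidean algorithm on (707, 99) — divide until remainder is 0:
  707 = 7 · 99 + 14
  99 = 7 · 14 + 1
  14 = 14 · 1 + 0
gcd(707, 99) = 1.
Track Bezout coefficients alongside the remainders: start with r₀ = 707 = a·1 + b·0 (s = 1, t = 0) and r₁ = 99 = a·0 + b·1 (s = 0, t = 1); each new remainder r_{k+1} = r_{k-1} − q_k·r_k inherits s_{k+1} = s_{k-1} − q_k·s_k, t_{k+1} = t_{k-1} − q_k·t_k, so r_k = a·s_k + b·t_k at every step:
  q = 7: r = 14, s = 1 − 7·0 = 1, t = 0 − 7·1 = -7  (check: 707·1 + 99·(-7) = 14)
  q = 7: r = 1, s = 0 − 7·1 = -7, t = 1 − 7·(-7) = 50  (check: 707·(-7) + 99·50 = 1)
The row with r = 1 (the gcd) gives the Bezout coefficients s = -7, t = 50.
Result: 707 · (-7) + 99 · (50) = 1.

gcd(707, 99) = 1; s = -7, t = 50 (check: 707·(-7) + 99·50 = 1).


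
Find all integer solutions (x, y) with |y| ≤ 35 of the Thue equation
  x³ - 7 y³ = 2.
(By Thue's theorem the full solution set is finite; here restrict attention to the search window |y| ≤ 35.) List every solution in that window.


The equation is x³ - 7y³ = 2. For fixed y, x³ = 7·y³ + 2, so a solution requires the RHS to be a perfect cube.
Strategy: iterate y from -35 to 35, compute RHS = 7·y³ + 2, and check whether it is a (positive or negative) perfect cube.
Check small values of y:
  y = 0: RHS = 2 is not a perfect cube.
  y = 1: RHS = 9 is not a perfect cube.
  y = -1: RHS = -5 is not a perfect cube.
  y = 2: RHS = 58 is not a perfect cube.
  y = -2: RHS = -54 is not a perfect cube.
  y = 3: RHS = 191 is not a perfect cube.
  y = -3: RHS = -187 is not a perfect cube.
Continuing the search up to |y| = 35 finds no solutions either.
No (x, y) in the scanned range satisfies the equation.

No integer solutions with |y| ≤ 35.


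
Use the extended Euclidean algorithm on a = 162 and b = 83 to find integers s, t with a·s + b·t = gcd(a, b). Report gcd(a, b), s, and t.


Euclidean algorithm on (162, 83) — divide until remainder is 0:
  162 = 1 · 83 + 79
  83 = 1 · 79 + 4
  79 = 19 · 4 + 3
  4 = 1 · 3 + 1
  3 = 3 · 1 + 0
gcd(162, 83) = 1.
Track Bezout coefficients alongside the remainders: start with r₀ = 162 = a·1 + b·0 (s = 1, t = 0) and r₁ = 83 = a·0 + b·1 (s = 0, t = 1); each new remainder r_{k+1} = r_{k-1} − q_k·r_k inherits s_{k+1} = s_{k-1} − q_k·s_k, t_{k+1} = t_{k-1} − q_k·t_k, so r_k = a·s_k + b·t_k at every step:
  q = 1: r = 79, s = 1 − 1·0 = 1, t = 0 − 1·1 = -1  (check: 162·1 + 83·(-1) = 79)
  q = 1: r = 4, s = 0 − 1·1 = -1, t = 1 − 1·(-1) = 2  (check: 162·(-1) + 83·2 = 4)
  q = 19: r = 3, s = 1 − 19·(-1) = 20, t = -1 − 19·2 = -39  (check: 162·20 + 83·(-39) = 3)
  q = 1: r = 1, s = -1 − 1·20 = -21, t = 2 − 1·(-39) = 41  (check: 162·(-21) + 83·41 = 1)
The row with r = 1 (the gcd) gives the Bezout coefficients s = -21, t = 41.
Result: 162 · (-21) + 83 · (41) = 1.

gcd(162, 83) = 1; s = -21, t = 41 (check: 162·(-21) + 83·41 = 1).


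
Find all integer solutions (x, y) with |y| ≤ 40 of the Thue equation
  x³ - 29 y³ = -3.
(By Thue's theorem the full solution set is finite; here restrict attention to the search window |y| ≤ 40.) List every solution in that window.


The equation is x³ - 29y³ = -3. For fixed y, x³ = 29·y³ − 3, so a solution requires the RHS to be a perfect cube.
Strategy: iterate y from -40 to 40, compute RHS = 29·y³ − 3, and check whether it is a (positive or negative) perfect cube.
Check small values of y:
  y = 0: RHS = -3 is not a perfect cube.
  y = 1: RHS = 26 is not a perfect cube.
  y = -1: RHS = -32 is not a perfect cube.
  y = 2: RHS = 229 is not a perfect cube.
  y = -2: RHS = -235 is not a perfect cube.
  y = 3: RHS = 780 is not a perfect cube.
  y = -3: RHS = -786 is not a perfect cube.
Continuing the search up to |y| = 40 finds no solutions either.
No (x, y) in the scanned range satisfies the equation.

No integer solutions with |y| ≤ 40.


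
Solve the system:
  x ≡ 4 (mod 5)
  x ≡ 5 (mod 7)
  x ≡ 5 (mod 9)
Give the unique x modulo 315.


Moduli 5, 7, 9 are pairwise coprime; by CRT there is a unique solution modulo M = 5 · 7 · 9 = 315.
Solve pairwise, accumulating the modulus:
  Start with x ≡ 4 (mod 5).
  Combine with x ≡ 5 (mod 7): since gcd(5, 7) = 1, we get a unique residue mod 35.
    Write x = 4 + 5·t and substitute into x ≡ 5 (mod 7): 5·t ≡ 5 − 4 = 1 (mod 7).
    The inverse of 5 mod 7 is 3 (since 5·3 = 15 = 2·7 + 1), so t ≡ 3·1 = 3 ≡ 3 (mod 7).
    Then x = 4 + 5·3 = 19, valid modulo lcm(5, 7) = 35: x ≡ 19 (mod 35).
  Combine with x ≡ 5 (mod 9): since gcd(35, 9) = 1, we get a unique residue mod 315.
    Write x = 19 + 35·t and substitute into x ≡ 5 (mod 9): 35·t ≡ 5 − 19 = -14 (mod 9).
    Reduce coefficients mod 9: 8·t ≡ 4 (mod 9).
    The inverse of 8 mod 9 is 8 (since 8·8 = 64 = 7·9 + 1), so t ≡ 8·4 = 32 ≡ 5 (mod 9).
    Then x = 19 + 35·5 = 194, valid modulo lcm(35, 9) = 315: x ≡ 194 (mod 315).
Verify: 194 mod 5 = 4 ✓, 194 mod 7 = 5 ✓, 194 mod 9 = 5 ✓.

x ≡ 194 (mod 315).


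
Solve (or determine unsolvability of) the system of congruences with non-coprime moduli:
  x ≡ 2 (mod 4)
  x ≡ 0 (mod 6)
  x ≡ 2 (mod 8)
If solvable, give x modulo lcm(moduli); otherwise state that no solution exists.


Moduli 4, 6, 8 are not pairwise coprime, so CRT works modulo lcm(m_i) when all pairwise compatibility conditions hold.
Pairwise compatibility: gcd(m_i, m_j) must divide a_i - a_j for every pair.
Merge one congruence at a time:
  Start: x ≡ 2 (mod 4).
  Combine with x ≡ 0 (mod 6): gcd(4, 6) = 2; 0 - 2 = -2, which IS divisible by 2, so compatible.
    Write x = 2 + 4·t and substitute into x ≡ 0 (mod 6): 4·t ≡ 0 − 2 = -2 (mod 6).
    Divide the congruence (and modulus) by g = 2: 2·t ≡ -1 (mod 3).
    Reduce coefficients mod 3: 2·t ≡ 2 (mod 3).
    The inverse of 2 mod 3 is 2 (since 2·2 = 4 = 1·3 + 1), so t ≡ 2·2 = 4 ≡ 1 (mod 3).
    Then x = 2 + 4·1 = 6, valid modulo lcm(4, 6) = 12: x ≡ 6 (mod 12).
  Combine with x ≡ 2 (mod 8): gcd(12, 8) = 4; 2 - 6 = -4, which IS divisible by 4, so compatible.
    Write x = 6 + 12·t and substitute into x ≡ 2 (mod 8): 12·t ≡ 2 − 6 = -4 (mod 8).
    Divide the congruence (and modulus) by g = 4: 3·t ≡ -1 (mod 2).
    Reduce coefficients mod 2: 1·t ≡ 1 (mod 2).
    So t ≡ 1 (mod 2).
    Then x = 6 + 12·1 = 18, valid modulo lcm(12, 8) = 24: x ≡ 18 (mod 24).
Verify: 18 mod 4 = 2, 18 mod 6 = 0, 18 mod 8 = 2.

x ≡ 18 (mod 24).


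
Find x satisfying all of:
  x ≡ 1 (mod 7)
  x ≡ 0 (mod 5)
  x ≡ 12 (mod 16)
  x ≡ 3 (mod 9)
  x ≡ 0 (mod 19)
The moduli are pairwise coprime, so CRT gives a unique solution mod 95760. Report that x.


Product of moduli M = 7 · 5 · 16 · 9 · 19 = 95760.
Merge one congruence at a time:
  Start: x ≡ 1 (mod 7).
  Combine with x ≡ 0 (mod 5); new modulus lcm = 35.
    Write x = 1 + 7·t and substitute into x ≡ 0 (mod 5): 7·t ≡ 0 − 1 = -1 (mod 5).
    Reduce coefficients mod 5: 2·t ≡ 4 (mod 5).
    The inverse of 2 mod 5 is 3 (since 2·3 = 6 = 1·5 + 1), so t ≡ 3·4 = 12 ≡ 2 (mod 5).
    Then x = 1 + 7·2 = 15, valid modulo lcm(7, 5) = 35: x ≡ 15 (mod 35).
  Combine with x ≡ 12 (mod 16); new modulus lcm = 560.
    Write x = 15 + 35·t and substitute into x ≡ 12 (mod 16): 35·t ≡ 12 − 15 = -3 (mod 16).
    Reduce coefficients mod 16: 3·t ≡ 13 (mod 16).
    The inverse of 3 mod 16 is 11 (since 3·11 = 33 = 2·16 + 1), so t ≡ 11·13 = 143 ≡ 15 (mod 16).
    Then x = 15 + 35·15 = 540, valid modulo lcm(35, 16) = 560: x ≡ 540 (mod 560).
  Combine with x ≡ 3 (mod 9); new modulus lcm = 5040.
    Write x = 540 + 560·t and substitute into x ≡ 3 (mod 9): 560·t ≡ 3 − 540 = -537 (mod 9).
    Reduce coefficients mod 9: 2·t ≡ 3 (mod 9).
    The inverse of 2 mod 9 is 5 (since 2·5 = 10 = 1·9 + 1), so t ≡ 5·3 = 15 ≡ 6 (mod 9).
    Then x = 540 + 560·6 = 3900, valid modulo lcm(560, 9) = 5040: x ≡ 3900 (mod 5040).
  Combine with x ≡ 0 (mod 19); new modulus lcm = 95760.
    Write x = 3900 + 5040·t and substitute into x ≡ 0 (mod 19): 5040·t ≡ 0 − 3900 = -3900 (mod 19).
    Reduce coefficients mod 19: 5·t ≡ 14 (mod 19).
    The inverse of 5 mod 19 is 4 (since 5·4 = 20 = 1·19 + 1), so t ≡ 4·14 = 56 ≡ 18 (mod 19).
    Then x = 3900 + 5040·18 = 94620, valid modulo lcm(5040, 19) = 95760: x ≡ 94620 (mod 95760).
Verify against each original: 94620 mod 7 = 1, 94620 mod 5 = 0, 94620 mod 16 = 12, 94620 mod 9 = 3, 94620 mod 19 = 0.

x ≡ 94620 (mod 95760).


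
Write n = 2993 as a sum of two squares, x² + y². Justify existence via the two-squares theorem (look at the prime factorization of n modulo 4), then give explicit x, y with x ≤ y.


Step 1: Factor n = 2993 = 41 · 73.
Step 2: Check the mod-4 condition on each prime factor: 41 ≡ 1 (mod 4), exponent 1; 73 ≡ 1 (mod 4), exponent 1.
All primes ≡ 3 (mod 4) appear to even exponent (or don't appear), so by the two-squares theorem n IS expressible as a sum of two squares.
Step 3: Build a representation. Here n = 41 · 73 is a product of primes ≡ 1 (mod 4). Each prime p ≡ 1 (mod 4) is itself a sum of two squares; find a² by testing p − a² for a perfect square:
  41: 41 − 1² = 40, 41 − 2² = 37, 41 − 3² = 32, 41 − 4² = 25 = 5² ⇒ 41 = 4² + 5².
  73: 73 − 1² = 72, 73 − 2² = 69, 73 − 3² = 64 = 8² ⇒ 73 = 3² + 8².
  Combine using the Brahmagupta–Fibonacci identity (a² + b²)(c² + d²) = (ac − bd)² + (ad + bc)² = (ac + bd)² + (ad − bc)²:
  41 · 73 = 2993: from (4² + 5²)(3² + 8²), take (4·3 − 5·8, 4·8 + 5·3) = (12 − 40, 32 + 15) = (-28, 47); dropping signs (only squares matter) gives (28, 47); check 28² + 47² = 784 + 2209 = 2993 ✓.
Step 4: Order so x ≤ y and verify: 28² + 47² = 784 + 2209 = 2993 = n. ✓

n = 2993 = 28² + 47² (one valid representation with x ≤ y).


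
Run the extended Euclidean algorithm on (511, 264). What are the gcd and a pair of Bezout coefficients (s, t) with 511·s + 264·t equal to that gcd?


Euclidean algorithm on (511, 264) — divide until remainder is 0:
  511 = 1 · 264 + 247
  264 = 1 · 247 + 17
  247 = 14 · 17 + 9
  17 = 1 · 9 + 8
  9 = 1 · 8 + 1
  8 = 8 · 1 + 0
gcd(511, 264) = 1.
Track Bezout coefficients alongside the remainders: start with r₀ = 511 = a·1 + b·0 (s = 1, t = 0) and r₁ = 264 = a·0 + b·1 (s = 0, t = 1); each new remainder r_{k+1} = r_{k-1} − q_k·r_k inherits s_{k+1} = s_{k-1} − q_k·s_k, t_{k+1} = t_{k-1} − q_k·t_k, so r_k = a·s_k + b·t_k at every step:
  q = 1: r = 247, s = 1 − 1·0 = 1, t = 0 − 1·1 = -1  (check: 511·1 + 264·(-1) = 247)
  q = 1: r = 17, s = 0 − 1·1 = -1, t = 1 − 1·(-1) = 2  (check: 511·(-1) + 264·2 = 17)
  q = 14: r = 9, s = 1 − 14·(-1) = 15, t = -1 − 14·2 = -29  (check: 511·15 + 264·(-29) = 9)
  q = 1: r = 8, s = -1 − 1·15 = -16, t = 2 − 1·(-29) = 31  (check: 511·(-16) + 264·31 = 8)
  q = 1: r = 1, s = 15 − 1·(-16) = 31, t = -29 − 1·31 = -60  (check: 511·31 + 264·(-60) = 1)
The row with r = 1 (the gcd) gives the Bezout coefficients s = 31, t = -60.
Result: 511 · (31) + 264 · (-60) = 1.

gcd(511, 264) = 1; s = 31, t = -60 (check: 511·31 + 264·(-60) = 1).


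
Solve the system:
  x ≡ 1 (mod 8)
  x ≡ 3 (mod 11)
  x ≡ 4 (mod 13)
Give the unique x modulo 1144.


Moduli 8, 11, 13 are pairwise coprime; by CRT there is a unique solution modulo M = 8 · 11 · 13 = 1144.
Solve pairwise, accumulating the modulus:
  Start with x ≡ 1 (mod 8).
  Combine with x ≡ 3 (mod 11): since gcd(8, 11) = 1, we get a unique residue mod 88.
    Write x = 1 + 8·t and substitute into x ≡ 3 (mod 11): 8·t ≡ 3 − 1 = 2 (mod 11).
    The inverse of 8 mod 11 is 7 (since 8·7 = 56 = 5·11 + 1), so t ≡ 7·2 = 14 ≡ 3 (mod 11).
    Then x = 1 + 8·3 = 25, valid modulo lcm(8, 11) = 88: x ≡ 25 (mod 88).
  Combine with x ≡ 4 (mod 13): since gcd(88, 13) = 1, we get a unique residue mod 1144.
    Write x = 25 + 88·t and substitute into x ≡ 4 (mod 13): 88·t ≡ 4 − 25 = -21 (mod 13).
    Reduce coefficients mod 13: 10·t ≡ 5 (mod 13).
    The inverse of 10 mod 13 is 4 (since 10·4 = 40 = 3·13 + 1), so t ≡ 4·5 = 20 ≡ 7 (mod 13).
    Then x = 25 + 88·7 = 641, valid modulo lcm(88, 13) = 1144: x ≡ 641 (mod 1144).
Verify: 641 mod 8 = 1 ✓, 641 mod 11 = 3 ✓, 641 mod 13 = 4 ✓.

x ≡ 641 (mod 1144).


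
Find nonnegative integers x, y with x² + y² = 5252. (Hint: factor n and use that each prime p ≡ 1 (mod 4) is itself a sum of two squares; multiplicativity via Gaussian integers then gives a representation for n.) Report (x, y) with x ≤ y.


Step 1: Factor n = 5252 = 2^2 · 13 · 101.
Step 2: Check the mod-4 condition on each prime factor: 2 = 2 (special); 13 ≡ 1 (mod 4), exponent 1; 101 ≡ 1 (mod 4), exponent 1.
All primes ≡ 3 (mod 4) appear to even exponent (or don't appear), so by the two-squares theorem n IS expressible as a sum of two squares.
Step 3: Build a representation. Group n = k² · m with k = 2 and m = 13 · 101 = 1313 (a product of primes ≡ 1 (mod 4)); a representation of m scales to one of n via (k·x)² + (k·y)² = k²(x² + y²). Each prime p ≡ 1 (mod 4) is itself a sum of two squares; find a² by testing p − a² for a perfect square:
  13: 13 − 1² = 12, 13 − 2² = 9 = 3² ⇒ 13 = 2² + 3².
  101: 101 − 1² = 100 = 10² ⇒ 101 = 1² + 10².
  Combine using the Brahmagupta–Fibonacci identity (a² + b²)(c² + d²) = (ac − bd)² + (ad + bc)² = (ac + bd)² + (ad − bc)²:
  13 · 101 = 1313: from (2² + 3²)(1² + 10²), take (2·1 − 3·10, 2·10 + 3·1) = (2 − 30, 20 + 3) = (-28, 23); dropping signs (only squares matter) gives (28, 23); check 28² + 23² = 784 + 529 = 1313 ✓.
  Scale by k = 2: (2·28, 2·23) = (56, 46).
Step 4: Order so x ≤ y and verify: 46² + 56² = 2116 + 3136 = 5252 = n. ✓

n = 5252 = 46² + 56² (one valid representation with x ≤ y).


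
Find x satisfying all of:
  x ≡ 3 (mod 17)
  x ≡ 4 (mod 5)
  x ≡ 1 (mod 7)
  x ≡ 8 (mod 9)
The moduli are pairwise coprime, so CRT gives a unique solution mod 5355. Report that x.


Product of moduli M = 17 · 5 · 7 · 9 = 5355.
Merge one congruence at a time:
  Start: x ≡ 3 (mod 17).
  Combine with x ≡ 4 (mod 5); new modulus lcm = 85.
    Write x = 3 + 17·t and substitute into x ≡ 4 (mod 5): 17·t ≡ 4 − 3 = 1 (mod 5).
    Reduce coefficients mod 5: 2·t ≡ 1 (mod 5).
    The inverse of 2 mod 5 is 3 (since 2·3 = 6 = 1·5 + 1), so t ≡ 3·1 = 3 ≡ 3 (mod 5).
    Then x = 3 + 17·3 = 54, valid modulo lcm(17, 5) = 85: x ≡ 54 (mod 85).
  Combine with x ≡ 1 (mod 7); new modulus lcm = 595.
    Write x = 54 + 85·t and substitute into x ≡ 1 (mod 7): 85·t ≡ 1 − 54 = -53 (mod 7).
    Reduce coefficients mod 7: 1·t ≡ 3 (mod 7).
    So t ≡ 3 (mod 7).
    Then x = 54 + 85·3 = 309, valid modulo lcm(85, 7) = 595: x ≡ 309 (mod 595).
  Combine with x ≡ 8 (mod 9); new modulus lcm = 5355.
    Write x = 309 + 595·t and substitute into x ≡ 8 (mod 9): 595·t ≡ 8 − 309 = -301 (mod 9).
    Reduce coefficients mod 9: 1·t ≡ 5 (mod 9).
    So t ≡ 5 (mod 9).
    Then x = 309 + 595·5 = 3284, valid modulo lcm(595, 9) = 5355: x ≡ 3284 (mod 5355).
Verify against each original: 3284 mod 17 = 3, 3284 mod 5 = 4, 3284 mod 7 = 1, 3284 mod 9 = 8.

x ≡ 3284 (mod 5355).


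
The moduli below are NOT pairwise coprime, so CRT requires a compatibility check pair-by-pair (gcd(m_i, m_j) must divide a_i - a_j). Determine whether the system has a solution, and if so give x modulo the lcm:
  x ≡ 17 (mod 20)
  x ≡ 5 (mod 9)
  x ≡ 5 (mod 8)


Moduli 20, 9, 8 are not pairwise coprime, so CRT works modulo lcm(m_i) when all pairwise compatibility conditions hold.
Pairwise compatibility: gcd(m_i, m_j) must divide a_i - a_j for every pair.
Merge one congruence at a time:
  Start: x ≡ 17 (mod 20).
  Combine with x ≡ 5 (mod 9): gcd(20, 9) = 1; 5 - 17 = -12, which IS divisible by 1, so compatible.
    Write x = 17 + 20·t and substitute into x ≡ 5 (mod 9): 20·t ≡ 5 − 17 = -12 (mod 9).
    Reduce coefficients mod 9: 2·t ≡ 6 (mod 9).
    The inverse of 2 mod 9 is 5 (since 2·5 = 10 = 1·9 + 1), so t ≡ 5·6 = 30 ≡ 3 (mod 9).
    Then x = 17 + 20·3 = 77, valid modulo lcm(20, 9) = 180: x ≡ 77 (mod 180).
  Combine with x ≡ 5 (mod 8): gcd(180, 8) = 4; 5 - 77 = -72, which IS divisible by 4, so compatible.
    Write x = 77 + 180·t and substitute into x ≡ 5 (mod 8): 180·t ≡ 5 − 77 = -72 (mod 8).
    Divide the congruence (and modulus) by g = 4: 45·t ≡ -18 (mod 2).
    Reduce coefficients mod 2: 1·t ≡ 0 (mod 2).
    So t ≡ 0 (mod 2).
    Then x = 77 + 180·0 = 77, valid modulo lcm(180, 8) = 360: x ≡ 77 (mod 360).
Verify: 77 mod 20 = 17, 77 mod 9 = 5, 77 mod 8 = 5.

x ≡ 77 (mod 360).


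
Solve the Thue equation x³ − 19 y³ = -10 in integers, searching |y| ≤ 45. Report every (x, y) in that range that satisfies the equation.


The equation is x³ - 19y³ = -10. For fixed y, x³ = 19·y³ − 10, so a solution requires the RHS to be a perfect cube.
Strategy: iterate y from -45 to 45, compute RHS = 19·y³ − 10, and check whether it is a (positive or negative) perfect cube.
Check small values of y:
  y = 0: RHS = -10 is not a perfect cube.
  y = 1: RHS = 9 is not a perfect cube.
  y = -1: RHS = -29 is not a perfect cube.
  y = 2: RHS = 142 is not a perfect cube.
  y = -2: RHS = -162 is not a perfect cube.
  y = 3: RHS = 503 is not a perfect cube.
  y = -3: RHS = -523 is not a perfect cube.
Continuing the search up to |y| = 45 finds no solutions either.
No (x, y) in the scanned range satisfies the equation.

No integer solutions with |y| ≤ 45.


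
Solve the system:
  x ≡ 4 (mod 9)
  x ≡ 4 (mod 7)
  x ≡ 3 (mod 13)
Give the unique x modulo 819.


Moduli 9, 7, 13 are pairwise coprime; by CRT there is a unique solution modulo M = 9 · 7 · 13 = 819.
Solve pairwise, accumulating the modulus:
  Start with x ≡ 4 (mod 9).
  Combine with x ≡ 4 (mod 7): since gcd(9, 7) = 1, we get a unique residue mod 63.
    Write x = 4 + 9·t and substitute into x ≡ 4 (mod 7): 9·t ≡ 4 − 4 = 0 (mod 7).
    Reduce coefficients mod 7: 2·t ≡ 0 (mod 7).
    The inverse of 2 mod 7 is 4 (since 2·4 = 8 = 1·7 + 1), so t ≡ 4·0 = 0 ≡ 0 (mod 7).
    Then x = 4 + 9·0 = 4, valid modulo lcm(9, 7) = 63: x ≡ 4 (mod 63).
  Combine with x ≡ 3 (mod 13): since gcd(63, 13) = 1, we get a unique residue mod 819.
    Write x = 4 + 63·t and substitute into x ≡ 3 (mod 13): 63·t ≡ 3 − 4 = -1 (mod 13).
    Reduce coefficients mod 13: 11·t ≡ 12 (mod 13).
    The inverse of 11 mod 13 is 6 (since 11·6 = 66 = 5·13 + 1), so t ≡ 6·12 = 72 ≡ 7 (mod 13).
    Then x = 4 + 63·7 = 445, valid modulo lcm(63, 13) = 819: x ≡ 445 (mod 819).
Verify: 445 mod 9 = 4 ✓, 445 mod 7 = 4 ✓, 445 mod 13 = 3 ✓.

x ≡ 445 (mod 819).


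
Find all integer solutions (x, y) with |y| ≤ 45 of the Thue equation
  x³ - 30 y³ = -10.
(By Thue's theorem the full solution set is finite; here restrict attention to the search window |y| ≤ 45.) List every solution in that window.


The equation is x³ - 30y³ = -10. For fixed y, x³ = 30·y³ − 10, so a solution requires the RHS to be a perfect cube.
Strategy: iterate y from -45 to 45, compute RHS = 30·y³ − 10, and check whether it is a (positive or negative) perfect cube.
Check small values of y:
  y = 0: RHS = -10 is not a perfect cube.
  y = 1: RHS = 20 is not a perfect cube.
  y = -1: RHS = -40 is not a perfect cube.
  y = 2: RHS = 230 is not a perfect cube.
  y = -2: RHS = -250 is not a perfect cube.
  y = 3: RHS = 800 is not a perfect cube.
  y = -3: RHS = -820 is not a perfect cube.
Continuing the search up to |y| = 45 finds no solutions either.
No (x, y) in the scanned range satisfies the equation.

No integer solutions with |y| ≤ 45.


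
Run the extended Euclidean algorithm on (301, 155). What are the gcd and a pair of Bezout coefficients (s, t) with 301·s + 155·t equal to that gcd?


Euclidean algorithm on (301, 155) — divide until remainder is 0:
  301 = 1 · 155 + 146
  155 = 1 · 146 + 9
  146 = 16 · 9 + 2
  9 = 4 · 2 + 1
  2 = 2 · 1 + 0
gcd(301, 155) = 1.
Track Bezout coefficients alongside the remainders: start with r₀ = 301 = a·1 + b·0 (s = 1, t = 0) and r₁ = 155 = a·0 + b·1 (s = 0, t = 1); each new remainder r_{k+1} = r_{k-1} − q_k·r_k inherits s_{k+1} = s_{k-1} − q_k·s_k, t_{k+1} = t_{k-1} − q_k·t_k, so r_k = a·s_k + b·t_k at every step:
  q = 1: r = 146, s = 1 − 1·0 = 1, t = 0 − 1·1 = -1  (check: 301·1 + 155·(-1) = 146)
  q = 1: r = 9, s = 0 − 1·1 = -1, t = 1 − 1·(-1) = 2  (check: 301·(-1) + 155·2 = 9)
  q = 16: r = 2, s = 1 − 16·(-1) = 17, t = -1 − 16·2 = -33  (check: 301·17 + 155·(-33) = 2)
  q = 4: r = 1, s = -1 − 4·17 = -69, t = 2 − 4·(-33) = 134  (check: 301·(-69) + 155·134 = 1)
The row with r = 1 (the gcd) gives the Bezout coefficients s = -69, t = 134.
Result: 301 · (-69) + 155 · (134) = 1.

gcd(301, 155) = 1; s = -69, t = 134 (check: 301·(-69) + 155·134 = 1).


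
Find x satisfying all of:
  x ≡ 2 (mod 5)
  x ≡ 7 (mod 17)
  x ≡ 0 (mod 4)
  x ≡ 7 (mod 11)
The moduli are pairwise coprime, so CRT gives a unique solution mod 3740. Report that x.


Product of moduli M = 5 · 17 · 4 · 11 = 3740.
Merge one congruence at a time:
  Start: x ≡ 2 (mod 5).
  Combine with x ≡ 7 (mod 17); new modulus lcm = 85.
    Write x = 2 + 5·t and substitute into x ≡ 7 (mod 17): 5·t ≡ 7 − 2 = 5 (mod 17).
    The inverse of 5 mod 17 is 7 (since 5·7 = 35 = 2·17 + 1), so t ≡ 7·5 = 35 ≡ 1 (mod 17).
    Then x = 2 + 5·1 = 7, valid modulo lcm(5, 17) = 85: x ≡ 7 (mod 85).
  Combine with x ≡ 0 (mod 4); new modulus lcm = 340.
    Write x = 7 + 85·t and substitute into x ≡ 0 (mod 4): 85·t ≡ 0 − 7 = -7 (mod 4).
    Reduce coefficients mod 4: 1·t ≡ 1 (mod 4).
    So t ≡ 1 (mod 4).
    Then x = 7 + 85·1 = 92, valid modulo lcm(85, 4) = 340: x ≡ 92 (mod 340).
  Combine with x ≡ 7 (mod 11); new modulus lcm = 3740.
    Write x = 92 + 340·t and substitute into x ≡ 7 (mod 11): 340·t ≡ 7 − 92 = -85 (mod 11).
    Reduce coefficients mod 11: 10·t ≡ 3 (mod 11).
    The inverse of 10 mod 11 is 10 (since 10·10 = 100 = 9·11 + 1), so t ≡ 10·3 = 30 ≡ 8 (mod 11).
    Then x = 92 + 340·8 = 2812, valid modulo lcm(340, 11) = 3740: x ≡ 2812 (mod 3740).
Verify against each original: 2812 mod 5 = 2, 2812 mod 17 = 7, 2812 mod 4 = 0, 2812 mod 11 = 7.

x ≡ 2812 (mod 3740).


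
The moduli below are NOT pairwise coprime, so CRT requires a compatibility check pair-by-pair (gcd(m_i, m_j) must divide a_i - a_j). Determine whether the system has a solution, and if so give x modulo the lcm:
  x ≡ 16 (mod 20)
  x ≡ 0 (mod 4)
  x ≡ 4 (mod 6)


Moduli 20, 4, 6 are not pairwise coprime, so CRT works modulo lcm(m_i) when all pairwise compatibility conditions hold.
Pairwise compatibility: gcd(m_i, m_j) must divide a_i - a_j for every pair.
Merge one congruence at a time:
  Start: x ≡ 16 (mod 20).
  Combine with x ≡ 0 (mod 4): gcd(20, 4) = 4; 0 - 16 = -16, which IS divisible by 4, so compatible.
    Write x = 16 + 20·t and substitute into x ≡ 0 (mod 4): 20·t ≡ 0 − 16 = -16 (mod 4).
    Divide the congruence (and modulus) by g = 4: 5·t ≡ -4 (mod 1).
    Modulo 1 every t works; take t = 0.
    Then x = 16 + 20·0 = 16, valid modulo lcm(20, 4) = 20: x ≡ 16 (mod 20).
  Combine with x ≡ 4 (mod 6): gcd(20, 6) = 2; 4 - 16 = -12, which IS divisible by 2, so compatible.
    Write x = 16 + 20·t and substitute into x ≡ 4 (mod 6): 20·t ≡ 4 − 16 = -12 (mod 6).
    Divide the congruence (and modulus) by g = 2: 10·t ≡ -6 (mod 3).
    Reduce coefficients mod 3: 1·t ≡ 0 (mod 3).
    So t ≡ 0 (mod 3).
    Then x = 16 + 20·0 = 16, valid modulo lcm(20, 6) = 60: x ≡ 16 (mod 60).
Verify: 16 mod 20 = 16, 16 mod 4 = 0, 16 mod 6 = 4.

x ≡ 16 (mod 60).


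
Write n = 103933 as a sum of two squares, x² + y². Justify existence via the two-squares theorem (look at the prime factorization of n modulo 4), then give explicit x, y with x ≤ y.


Step 1: Factor n = 103933 = 37 · 53^2.
Step 2: Check the mod-4 condition on each prime factor: 37 ≡ 1 (mod 4), exponent 1; 53 ≡ 1 (mod 4), exponent 2.
All primes ≡ 3 (mod 4) appear to even exponent (or don't appear), so by the two-squares theorem n IS expressible as a sum of two squares.
Step 3: Build a representation. Here n = 37 · 53 · 53 is a product of primes ≡ 1 (mod 4). Each prime p ≡ 1 (mod 4) is itself a sum of two squares; find a² by testing p − a² for a perfect square:
  37: 37 − 1² = 36 = 6² ⇒ 37 = 1² + 6².
  53: 53 − 1² = 52, 53 − 2² = 49 = 7² ⇒ 53 = 2² + 7².
  Combine using the Brahmagupta–Fibonacci identity (a² + b²)(c² + d²) = (ac − bd)² + (ad + bc)² = (ac + bd)² + (ad − bc)²:
  37 · 53 = 1961: from (1² + 6²)(2² + 7²), take (1·2 − 6·7, 1·7 + 6·2) = (2 − 42, 7 + 12) = (-40, 19); dropping signs (only squares matter) gives (40, 19); check 40² + 19² = 1600 + 361 = 1961 ✓.
  1961 · 53 = 103933: from (40² + 19²)(2² + 7²), take (40·2 − 19·7, 40·7 + 19·2) = (80 − 133, 280 + 38) = (-53, 318); dropping signs (only squares matter) gives (53, 318); check 53² + 318² = 2809 + 101124 = 103933 ✓.
Step 4: Order so x ≤ y and verify: 53² + 318² = 2809 + 101124 = 103933 = n. ✓

n = 103933 = 53² + 318² (one valid representation with x ≤ y).


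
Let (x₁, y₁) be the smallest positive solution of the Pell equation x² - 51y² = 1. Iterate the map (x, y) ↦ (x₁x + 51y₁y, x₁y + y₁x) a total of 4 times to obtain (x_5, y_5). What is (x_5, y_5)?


Step 1: Find the fundamental solution (x₁, y₁) of x² - 51y² = 1.
  Expand √51 as a continued fraction. a₀ = ⌊√51⌋ = 7; iterate m_{k+1} = d_k·a_k − m_k, d_{k+1} = (51 − m_{k+1}²)/d_k, a_{k+1} = ⌊(a₀ + m_{k+1})/d_{k+1}⌋ (starting m₀ = 0, d₀ = 1), with convergents p_k = a_k·p_{k-1} + p_{k-2}, q_k = a_k·q_{k-1} + q_{k-2} (p₋₁ = 1, q₋₁ = 0):
  k = 0: a₀ = 7; p₀/q₀ = 7/1; p₀² − 51·q₀² = 49 − 51 = -2.
  k = 1: m = 7, d = 2, a = ⌊(7 + 7)/2⌋ = 7; p/q = (7·7 + 1)/(7·1 + 0) = 50/7; p² − 51·q² = 2500 − 2499 = 1.
  The first convergent with p² − 51·q² = 1 gives the fundamental solution (x₁, y₁) = (50, 7).
Step 2: Apply the recurrence (x_{n+1}, y_{n+1}) = (x₁x_n + 51y₁y_n, x₁y_n + y₁x_n) repeatedly.
  From (x_1, y_1) = (50, 7): x_2 = 50·50 + 51·7·7 = 4999; y_2 = 50·7 + 7·50 = 700.
  From (x_2, y_2) = (4999, 700): x_3 = 50·4999 + 51·7·700 = 499850; y_3 = 50·700 + 7·4999 = 69993.
  From (x_3, y_3) = (499850, 69993): x_4 = 50·499850 + 51·7·69993 = 49980001; y_4 = 50·69993 + 7·499850 = 6998600.
  From (x_4, y_4) = (49980001, 6998600): x_5 = 50·49980001 + 51·7·6998600 = 4997500250; y_5 = 50·6998600 + 7·49980001 = 699790007.
Step 3: Verify x_5² - 51·y_5² = 24975008748750062500 - 24975008748750062499 = 1 (should be 1). ✓

(x_1, y_1) = (50, 7); (x_5, y_5) = (4997500250, 699790007).


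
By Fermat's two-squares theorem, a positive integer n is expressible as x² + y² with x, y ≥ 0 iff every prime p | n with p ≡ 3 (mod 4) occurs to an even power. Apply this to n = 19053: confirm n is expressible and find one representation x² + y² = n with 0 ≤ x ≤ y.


Step 1: Factor n = 19053 = 3^2 · 29 · 73.
Step 2: Check the mod-4 condition on each prime factor: 3 ≡ 3 (mod 4), exponent 2 (must be even); 29 ≡ 1 (mod 4), exponent 1; 73 ≡ 1 (mod 4), exponent 1.
All primes ≡ 3 (mod 4) appear to even exponent (or don't appear), so by the two-squares theorem n IS expressible as a sum of two squares.
Step 3: Build a representation. Group n = k² · m with k = 3 and m = 29 · 73 = 2117 (a product of primes ≡ 1 (mod 4)); a representation of m scales to one of n via (k·x)² + (k·y)² = k²(x² + y²). Each prime p ≡ 1 (mod 4) is itself a sum of two squares; find a² by testing p − a² for a perfect square:
  29: 29 − 1² = 28, 29 − 2² = 25 = 5² ⇒ 29 = 2² + 5².
  73: 73 − 1² = 72, 73 − 2² = 69, 73 − 3² = 64 = 8² ⇒ 73 = 3² + 8².
  Combine using the Brahmagupta–Fibonacci identity (a² + b²)(c² + d²) = (ac − bd)² + (ad + bc)² = (ac + bd)² + (ad − bc)²:
  29 · 73 = 2117: from (2² + 5²)(3² + 8²), take (2·3 − 5·8, 2·8 + 5·3) = (6 − 40, 16 + 15) = (-34, 31); dropping signs (only squares matter) gives (34, 31); check 34² + 31² = 1156 + 961 = 2117 ✓.
  Scale by k = 3: (3·34, 3·31) = (102, 93).
Step 4: Order so x ≤ y and verify: 93² + 102² = 8649 + 10404 = 19053 = n. ✓

n = 19053 = 93² + 102² (one valid representation with x ≤ y).


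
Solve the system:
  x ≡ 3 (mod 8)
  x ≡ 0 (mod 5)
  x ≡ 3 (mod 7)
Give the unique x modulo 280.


Moduli 8, 5, 7 are pairwise coprime; by CRT there is a unique solution modulo M = 8 · 5 · 7 = 280.
Solve pairwise, accumulating the modulus:
  Start with x ≡ 3 (mod 8).
  Combine with x ≡ 0 (mod 5): since gcd(8, 5) = 1, we get a unique residue mod 40.
    Write x = 3 + 8·t and substitute into x ≡ 0 (mod 5): 8·t ≡ 0 − 3 = -3 (mod 5).
    Reduce coefficients mod 5: 3·t ≡ 2 (mod 5).
    The inverse of 3 mod 5 is 2 (since 3·2 = 6 = 1·5 + 1), so t ≡ 2·2 = 4 ≡ 4 (mod 5).
    Then x = 3 + 8·4 = 35, valid modulo lcm(8, 5) = 40: x ≡ 35 (mod 40).
  Combine with x ≡ 3 (mod 7): since gcd(40, 7) = 1, we get a unique residue mod 280.
    Write x = 35 + 40·t and substitute into x ≡ 3 (mod 7): 40·t ≡ 3 − 35 = -32 (mod 7).
    Reduce coefficients mod 7: 5·t ≡ 3 (mod 7).
    The inverse of 5 mod 7 is 3 (since 5·3 = 15 = 2·7 + 1), so t ≡ 3·3 = 9 ≡ 2 (mod 7).
    Then x = 35 + 40·2 = 115, valid modulo lcm(40, 7) = 280: x ≡ 115 (mod 280).
Verify: 115 mod 8 = 3 ✓, 115 mod 5 = 0 ✓, 115 mod 7 = 3 ✓.

x ≡ 115 (mod 280).


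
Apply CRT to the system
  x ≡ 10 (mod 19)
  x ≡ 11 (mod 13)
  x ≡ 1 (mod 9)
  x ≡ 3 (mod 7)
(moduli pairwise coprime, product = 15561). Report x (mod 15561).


Product of moduli M = 19 · 13 · 9 · 7 = 15561.
Merge one congruence at a time:
  Start: x ≡ 10 (mod 19).
  Combine with x ≡ 11 (mod 13); new modulus lcm = 247.
    Write x = 10 + 19·t and substitute into x ≡ 11 (mod 13): 19·t ≡ 11 − 10 = 1 (mod 13).
    Reduce coefficients mod 13: 6·t ≡ 1 (mod 13).
    The inverse of 6 mod 13 is 11 (since 6·11 = 66 = 5·13 + 1), so t ≡ 11·1 = 11 ≡ 11 (mod 13).
    Then x = 10 + 19·11 = 219, valid modulo lcm(19, 13) = 247: x ≡ 219 (mod 247).
  Combine with x ≡ 1 (mod 9); new modulus lcm = 2223.
    Write x = 219 + 247·t and substitute into x ≡ 1 (mod 9): 247·t ≡ 1 − 219 = -218 (mod 9).
    Reduce coefficients mod 9: 4·t ≡ 7 (mod 9).
    The inverse of 4 mod 9 is 7 (since 4·7 = 28 = 3·9 + 1), so t ≡ 7·7 = 49 ≡ 4 (mod 9).
    Then x = 219 + 247·4 = 1207, valid modulo lcm(247, 9) = 2223: x ≡ 1207 (mod 2223).
  Combine with x ≡ 3 (mod 7); new modulus lcm = 15561.
    Write x = 1207 + 2223·t and substitute into x ≡ 3 (mod 7): 2223·t ≡ 3 − 1207 = -1204 (mod 7).
    Reduce coefficients mod 7: 4·t ≡ 0 (mod 7).
    The inverse of 4 mod 7 is 2 (since 4·2 = 8 = 1·7 + 1), so t ≡ 2·0 = 0 ≡ 0 (mod 7).
    Then x = 1207 + 2223·0 = 1207, valid modulo lcm(2223, 7) = 15561: x ≡ 1207 (mod 15561).
Verify against each original: 1207 mod 19 = 10, 1207 mod 13 = 11, 1207 mod 9 = 1, 1207 mod 7 = 3.

x ≡ 1207 (mod 15561).


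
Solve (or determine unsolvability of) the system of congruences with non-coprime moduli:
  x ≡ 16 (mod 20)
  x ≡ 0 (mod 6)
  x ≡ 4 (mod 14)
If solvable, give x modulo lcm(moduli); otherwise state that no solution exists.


Moduli 20, 6, 14 are not pairwise coprime, so CRT works modulo lcm(m_i) when all pairwise compatibility conditions hold.
Pairwise compatibility: gcd(m_i, m_j) must divide a_i - a_j for every pair.
Merge one congruence at a time:
  Start: x ≡ 16 (mod 20).
  Combine with x ≡ 0 (mod 6): gcd(20, 6) = 2; 0 - 16 = -16, which IS divisible by 2, so compatible.
    Write x = 16 + 20·t and substitute into x ≡ 0 (mod 6): 20·t ≡ 0 − 16 = -16 (mod 6).
    Divide the congruence (and modulus) by g = 2: 10·t ≡ -8 (mod 3).
    Reduce coefficients mod 3: 1·t ≡ 1 (mod 3).
    So t ≡ 1 (mod 3).
    Then x = 16 + 20·1 = 36, valid modulo lcm(20, 6) = 60: x ≡ 36 (mod 60).
  Combine with x ≡ 4 (mod 14): gcd(60, 14) = 2; 4 - 36 = -32, which IS divisible by 2, so compatible.
    Write x = 36 + 60·t and substitute into x ≡ 4 (mod 14): 60·t ≡ 4 − 36 = -32 (mod 14).
    Divide the congruence (and modulus) by g = 2: 30·t ≡ -16 (mod 7).
    Reduce coefficients mod 7: 2·t ≡ 5 (mod 7).
    The inverse of 2 mod 7 is 4 (since 2·4 = 8 = 1·7 + 1), so t ≡ 4·5 = 20 ≡ 6 (mod 7).
    Then x = 36 + 60·6 = 396, valid modulo lcm(60, 14) = 420: x ≡ 396 (mod 420).
Verify: 396 mod 20 = 16, 396 mod 6 = 0, 396 mod 14 = 4.

x ≡ 396 (mod 420).


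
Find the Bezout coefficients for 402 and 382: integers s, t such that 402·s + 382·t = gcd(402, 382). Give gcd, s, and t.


Euclidean algorithm on (402, 382) — divide until remainder is 0:
  402 = 1 · 382 + 20
  382 = 19 · 20 + 2
  20 = 10 · 2 + 0
gcd(402, 382) = 2.
Track Bezout coefficients alongside the remainders: start with r₀ = 402 = a·1 + b·0 (s = 1, t = 0) and r₁ = 382 = a·0 + b·1 (s = 0, t = 1); each new remainder r_{k+1} = r_{k-1} − q_k·r_k inherits s_{k+1} = s_{k-1} − q_k·s_k, t_{k+1} = t_{k-1} − q_k·t_k, so r_k = a·s_k + b·t_k at every step:
  q = 1: r = 20, s = 1 − 1·0 = 1, t = 0 − 1·1 = -1  (check: 402·1 + 382·(-1) = 20)
  q = 19: r = 2, s = 0 − 19·1 = -19, t = 1 − 19·(-1) = 20  (check: 402·(-19) + 382·20 = 2)
The row with r = 2 (the gcd) gives the Bezout coefficients s = -19, t = 20.
Result: 402 · (-19) + 382 · (20) = 2.

gcd(402, 382) = 2; s = -19, t = 20 (check: 402·(-19) + 382·20 = 2).


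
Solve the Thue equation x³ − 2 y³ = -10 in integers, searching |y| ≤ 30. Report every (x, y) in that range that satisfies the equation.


The equation is x³ - 2y³ = -10. For fixed y, x³ = 2·y³ − 10, so a solution requires the RHS to be a perfect cube.
Strategy: iterate y from -30 to 30, compute RHS = 2·y³ − 10, and check whether it is a (positive or negative) perfect cube.
Check small values of y:
  y = 0: RHS = -10 is not a perfect cube.
  y = 1: RHS = -8 = (-2)³ ⇒ x = -2 works.
  y = -1: RHS = -12 is not a perfect cube.
  y = 2: RHS = 6 is not a perfect cube.
  y = -2: RHS = -26 is not a perfect cube.
  y = 3: RHS = 44 is not a perfect cube.
  y = -3: RHS = -64 = (-4)³ ⇒ x = -4 works.
Continuing the search up to |y| = 30 finds no further solutions beyond those listed.
Collected solutions: (-2, 1), (-4, -3).

Solutions (with |y| ≤ 30): (-2, 1), (-4, -3).
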